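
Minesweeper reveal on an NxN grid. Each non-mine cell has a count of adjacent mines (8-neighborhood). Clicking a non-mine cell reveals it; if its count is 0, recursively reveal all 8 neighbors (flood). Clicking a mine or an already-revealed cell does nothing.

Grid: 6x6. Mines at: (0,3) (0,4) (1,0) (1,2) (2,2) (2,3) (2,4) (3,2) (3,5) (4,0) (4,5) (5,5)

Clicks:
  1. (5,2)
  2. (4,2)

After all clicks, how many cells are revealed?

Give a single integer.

Click 1 (5,2) count=0: revealed 8 new [(4,1) (4,2) (4,3) (4,4) (5,1) (5,2) (5,3) (5,4)] -> total=8
Click 2 (4,2) count=1: revealed 0 new [(none)] -> total=8

Answer: 8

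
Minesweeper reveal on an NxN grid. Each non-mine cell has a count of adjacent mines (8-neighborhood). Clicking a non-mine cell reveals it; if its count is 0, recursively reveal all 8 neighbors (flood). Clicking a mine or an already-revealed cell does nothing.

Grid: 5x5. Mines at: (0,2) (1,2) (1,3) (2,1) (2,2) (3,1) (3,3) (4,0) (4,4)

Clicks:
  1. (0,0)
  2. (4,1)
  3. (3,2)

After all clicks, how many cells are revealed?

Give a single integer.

Answer: 6

Derivation:
Click 1 (0,0) count=0: revealed 4 new [(0,0) (0,1) (1,0) (1,1)] -> total=4
Click 2 (4,1) count=2: revealed 1 new [(4,1)] -> total=5
Click 3 (3,2) count=4: revealed 1 new [(3,2)] -> total=6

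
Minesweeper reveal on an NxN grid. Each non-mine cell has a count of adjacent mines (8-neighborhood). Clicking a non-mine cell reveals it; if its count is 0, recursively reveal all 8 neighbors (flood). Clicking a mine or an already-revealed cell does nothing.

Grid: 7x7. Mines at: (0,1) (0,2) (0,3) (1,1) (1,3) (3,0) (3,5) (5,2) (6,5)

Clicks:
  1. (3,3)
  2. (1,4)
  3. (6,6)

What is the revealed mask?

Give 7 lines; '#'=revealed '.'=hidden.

Answer: .......
....#..
.####..
.####..
.####..
.......
......#

Derivation:
Click 1 (3,3) count=0: revealed 12 new [(2,1) (2,2) (2,3) (2,4) (3,1) (3,2) (3,3) (3,4) (4,1) (4,2) (4,3) (4,4)] -> total=12
Click 2 (1,4) count=2: revealed 1 new [(1,4)] -> total=13
Click 3 (6,6) count=1: revealed 1 new [(6,6)] -> total=14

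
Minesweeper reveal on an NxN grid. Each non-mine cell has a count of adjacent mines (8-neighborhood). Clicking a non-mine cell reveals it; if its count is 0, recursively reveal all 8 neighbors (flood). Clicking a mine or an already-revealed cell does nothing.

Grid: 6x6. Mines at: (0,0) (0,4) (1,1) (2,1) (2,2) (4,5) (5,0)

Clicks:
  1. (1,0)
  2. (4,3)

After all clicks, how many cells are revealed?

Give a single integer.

Answer: 13

Derivation:
Click 1 (1,0) count=3: revealed 1 new [(1,0)] -> total=1
Click 2 (4,3) count=0: revealed 12 new [(3,1) (3,2) (3,3) (3,4) (4,1) (4,2) (4,3) (4,4) (5,1) (5,2) (5,3) (5,4)] -> total=13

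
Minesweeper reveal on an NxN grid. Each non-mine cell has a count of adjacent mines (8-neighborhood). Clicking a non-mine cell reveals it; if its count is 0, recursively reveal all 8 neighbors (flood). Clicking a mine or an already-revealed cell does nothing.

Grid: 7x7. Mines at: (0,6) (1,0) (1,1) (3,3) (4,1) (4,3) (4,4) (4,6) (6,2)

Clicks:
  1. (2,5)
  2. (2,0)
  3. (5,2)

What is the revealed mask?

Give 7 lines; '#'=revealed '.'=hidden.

Click 1 (2,5) count=0: revealed 17 new [(0,2) (0,3) (0,4) (0,5) (1,2) (1,3) (1,4) (1,5) (1,6) (2,2) (2,3) (2,4) (2,5) (2,6) (3,4) (3,5) (3,6)] -> total=17
Click 2 (2,0) count=2: revealed 1 new [(2,0)] -> total=18
Click 3 (5,2) count=3: revealed 1 new [(5,2)] -> total=19

Answer: ..####.
..#####
#.#####
....###
.......
..#....
.......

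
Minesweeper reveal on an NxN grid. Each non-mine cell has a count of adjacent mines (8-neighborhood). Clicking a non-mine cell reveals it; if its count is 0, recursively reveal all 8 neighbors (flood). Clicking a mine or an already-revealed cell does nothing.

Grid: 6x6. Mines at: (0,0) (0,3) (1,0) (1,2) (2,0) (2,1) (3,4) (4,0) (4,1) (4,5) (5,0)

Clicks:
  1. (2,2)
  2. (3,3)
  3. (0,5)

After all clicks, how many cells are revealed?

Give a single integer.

Click 1 (2,2) count=2: revealed 1 new [(2,2)] -> total=1
Click 2 (3,3) count=1: revealed 1 new [(3,3)] -> total=2
Click 3 (0,5) count=0: revealed 6 new [(0,4) (0,5) (1,4) (1,5) (2,4) (2,5)] -> total=8

Answer: 8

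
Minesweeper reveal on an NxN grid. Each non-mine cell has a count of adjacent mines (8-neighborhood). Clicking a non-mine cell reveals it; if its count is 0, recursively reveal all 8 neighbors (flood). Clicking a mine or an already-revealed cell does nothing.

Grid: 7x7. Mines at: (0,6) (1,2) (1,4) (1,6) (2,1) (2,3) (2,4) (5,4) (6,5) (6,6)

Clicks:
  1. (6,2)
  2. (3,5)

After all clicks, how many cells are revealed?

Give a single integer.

Answer: 17

Derivation:
Click 1 (6,2) count=0: revealed 16 new [(3,0) (3,1) (3,2) (3,3) (4,0) (4,1) (4,2) (4,3) (5,0) (5,1) (5,2) (5,3) (6,0) (6,1) (6,2) (6,3)] -> total=16
Click 2 (3,5) count=1: revealed 1 new [(3,5)] -> total=17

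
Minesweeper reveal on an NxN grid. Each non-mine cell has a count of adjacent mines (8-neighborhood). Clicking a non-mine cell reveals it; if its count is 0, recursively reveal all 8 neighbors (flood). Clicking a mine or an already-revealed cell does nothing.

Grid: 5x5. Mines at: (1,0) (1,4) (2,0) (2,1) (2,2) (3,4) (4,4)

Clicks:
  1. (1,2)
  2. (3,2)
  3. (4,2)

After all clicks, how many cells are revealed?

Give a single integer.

Click 1 (1,2) count=2: revealed 1 new [(1,2)] -> total=1
Click 2 (3,2) count=2: revealed 1 new [(3,2)] -> total=2
Click 3 (4,2) count=0: revealed 7 new [(3,0) (3,1) (3,3) (4,0) (4,1) (4,2) (4,3)] -> total=9

Answer: 9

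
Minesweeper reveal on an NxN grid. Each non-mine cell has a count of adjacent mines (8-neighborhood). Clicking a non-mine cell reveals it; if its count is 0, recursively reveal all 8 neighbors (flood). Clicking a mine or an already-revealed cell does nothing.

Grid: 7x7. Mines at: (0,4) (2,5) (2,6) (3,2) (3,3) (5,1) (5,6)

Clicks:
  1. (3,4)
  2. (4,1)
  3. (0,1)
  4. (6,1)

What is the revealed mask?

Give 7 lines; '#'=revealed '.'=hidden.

Answer: ####...
####...
####...
##..#..
##.....
.......
.#.....

Derivation:
Click 1 (3,4) count=2: revealed 1 new [(3,4)] -> total=1
Click 2 (4,1) count=2: revealed 1 new [(4,1)] -> total=2
Click 3 (0,1) count=0: revealed 15 new [(0,0) (0,1) (0,2) (0,3) (1,0) (1,1) (1,2) (1,3) (2,0) (2,1) (2,2) (2,3) (3,0) (3,1) (4,0)] -> total=17
Click 4 (6,1) count=1: revealed 1 new [(6,1)] -> total=18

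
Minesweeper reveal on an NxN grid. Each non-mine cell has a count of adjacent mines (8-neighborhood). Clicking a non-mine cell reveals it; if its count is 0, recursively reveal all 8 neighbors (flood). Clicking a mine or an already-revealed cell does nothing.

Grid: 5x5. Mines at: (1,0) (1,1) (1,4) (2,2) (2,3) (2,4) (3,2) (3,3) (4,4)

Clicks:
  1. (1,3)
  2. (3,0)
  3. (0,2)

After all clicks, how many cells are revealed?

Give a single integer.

Answer: 8

Derivation:
Click 1 (1,3) count=4: revealed 1 new [(1,3)] -> total=1
Click 2 (3,0) count=0: revealed 6 new [(2,0) (2,1) (3,0) (3,1) (4,0) (4,1)] -> total=7
Click 3 (0,2) count=1: revealed 1 new [(0,2)] -> total=8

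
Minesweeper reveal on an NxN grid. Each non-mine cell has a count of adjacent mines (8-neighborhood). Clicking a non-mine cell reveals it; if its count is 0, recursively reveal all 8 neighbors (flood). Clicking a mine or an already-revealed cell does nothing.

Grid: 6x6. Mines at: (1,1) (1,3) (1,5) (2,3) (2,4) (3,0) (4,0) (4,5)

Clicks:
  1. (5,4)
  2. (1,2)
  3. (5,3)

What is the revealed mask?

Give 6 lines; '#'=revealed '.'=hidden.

Click 1 (5,4) count=1: revealed 1 new [(5,4)] -> total=1
Click 2 (1,2) count=3: revealed 1 new [(1,2)] -> total=2
Click 3 (5,3) count=0: revealed 11 new [(3,1) (3,2) (3,3) (3,4) (4,1) (4,2) (4,3) (4,4) (5,1) (5,2) (5,3)] -> total=13

Answer: ......
..#...
......
.####.
.####.
.####.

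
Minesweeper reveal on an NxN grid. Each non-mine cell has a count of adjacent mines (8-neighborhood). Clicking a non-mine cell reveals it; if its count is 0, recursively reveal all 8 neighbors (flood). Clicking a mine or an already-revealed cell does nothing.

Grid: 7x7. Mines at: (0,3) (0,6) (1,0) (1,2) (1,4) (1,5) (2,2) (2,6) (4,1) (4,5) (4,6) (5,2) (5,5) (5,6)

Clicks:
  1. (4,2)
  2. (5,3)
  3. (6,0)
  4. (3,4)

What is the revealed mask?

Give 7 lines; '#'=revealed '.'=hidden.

Click 1 (4,2) count=2: revealed 1 new [(4,2)] -> total=1
Click 2 (5,3) count=1: revealed 1 new [(5,3)] -> total=2
Click 3 (6,0) count=0: revealed 4 new [(5,0) (5,1) (6,0) (6,1)] -> total=6
Click 4 (3,4) count=1: revealed 1 new [(3,4)] -> total=7

Answer: .......
.......
.......
....#..
..#....
##.#...
##.....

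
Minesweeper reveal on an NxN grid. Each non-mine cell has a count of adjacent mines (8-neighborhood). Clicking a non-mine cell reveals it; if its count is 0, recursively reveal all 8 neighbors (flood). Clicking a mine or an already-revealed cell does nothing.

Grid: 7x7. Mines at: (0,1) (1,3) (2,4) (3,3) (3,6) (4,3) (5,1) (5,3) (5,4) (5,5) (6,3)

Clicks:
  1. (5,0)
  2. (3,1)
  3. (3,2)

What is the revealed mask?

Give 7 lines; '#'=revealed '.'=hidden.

Click 1 (5,0) count=1: revealed 1 new [(5,0)] -> total=1
Click 2 (3,1) count=0: revealed 12 new [(1,0) (1,1) (1,2) (2,0) (2,1) (2,2) (3,0) (3,1) (3,2) (4,0) (4,1) (4,2)] -> total=13
Click 3 (3,2) count=2: revealed 0 new [(none)] -> total=13

Answer: .......
###....
###....
###....
###....
#......
.......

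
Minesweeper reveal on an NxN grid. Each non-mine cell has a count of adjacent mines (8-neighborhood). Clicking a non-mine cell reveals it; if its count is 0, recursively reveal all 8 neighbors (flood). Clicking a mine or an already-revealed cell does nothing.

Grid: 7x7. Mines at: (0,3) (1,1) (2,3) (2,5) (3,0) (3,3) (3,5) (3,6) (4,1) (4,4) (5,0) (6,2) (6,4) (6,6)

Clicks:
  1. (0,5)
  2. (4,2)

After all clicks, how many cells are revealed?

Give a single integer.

Answer: 7

Derivation:
Click 1 (0,5) count=0: revealed 6 new [(0,4) (0,5) (0,6) (1,4) (1,5) (1,6)] -> total=6
Click 2 (4,2) count=2: revealed 1 new [(4,2)] -> total=7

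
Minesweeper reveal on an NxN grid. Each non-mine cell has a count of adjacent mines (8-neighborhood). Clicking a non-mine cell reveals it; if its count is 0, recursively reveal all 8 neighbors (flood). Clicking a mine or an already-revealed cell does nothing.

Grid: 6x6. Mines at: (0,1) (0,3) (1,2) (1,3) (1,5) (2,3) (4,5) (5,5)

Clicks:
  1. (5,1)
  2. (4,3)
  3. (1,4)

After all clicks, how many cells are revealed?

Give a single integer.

Click 1 (5,1) count=0: revealed 20 new [(1,0) (1,1) (2,0) (2,1) (2,2) (3,0) (3,1) (3,2) (3,3) (3,4) (4,0) (4,1) (4,2) (4,3) (4,4) (5,0) (5,1) (5,2) (5,3) (5,4)] -> total=20
Click 2 (4,3) count=0: revealed 0 new [(none)] -> total=20
Click 3 (1,4) count=4: revealed 1 new [(1,4)] -> total=21

Answer: 21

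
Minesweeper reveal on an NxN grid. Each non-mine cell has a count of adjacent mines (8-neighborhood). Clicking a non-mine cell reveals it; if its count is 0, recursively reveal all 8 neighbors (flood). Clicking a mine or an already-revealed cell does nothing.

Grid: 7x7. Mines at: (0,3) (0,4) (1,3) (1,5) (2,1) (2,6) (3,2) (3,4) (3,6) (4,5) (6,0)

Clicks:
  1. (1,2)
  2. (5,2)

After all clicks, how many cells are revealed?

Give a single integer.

Click 1 (1,2) count=3: revealed 1 new [(1,2)] -> total=1
Click 2 (5,2) count=0: revealed 16 new [(4,1) (4,2) (4,3) (4,4) (5,1) (5,2) (5,3) (5,4) (5,5) (5,6) (6,1) (6,2) (6,3) (6,4) (6,5) (6,6)] -> total=17

Answer: 17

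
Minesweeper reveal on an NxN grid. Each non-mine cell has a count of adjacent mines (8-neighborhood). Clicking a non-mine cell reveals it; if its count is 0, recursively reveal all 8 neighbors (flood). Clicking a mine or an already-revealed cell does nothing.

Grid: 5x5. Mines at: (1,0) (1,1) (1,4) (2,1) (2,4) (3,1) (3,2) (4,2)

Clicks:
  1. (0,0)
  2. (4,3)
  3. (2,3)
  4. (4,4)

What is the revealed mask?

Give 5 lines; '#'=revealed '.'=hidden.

Click 1 (0,0) count=2: revealed 1 new [(0,0)] -> total=1
Click 2 (4,3) count=2: revealed 1 new [(4,3)] -> total=2
Click 3 (2,3) count=3: revealed 1 new [(2,3)] -> total=3
Click 4 (4,4) count=0: revealed 3 new [(3,3) (3,4) (4,4)] -> total=6

Answer: #....
.....
...#.
...##
...##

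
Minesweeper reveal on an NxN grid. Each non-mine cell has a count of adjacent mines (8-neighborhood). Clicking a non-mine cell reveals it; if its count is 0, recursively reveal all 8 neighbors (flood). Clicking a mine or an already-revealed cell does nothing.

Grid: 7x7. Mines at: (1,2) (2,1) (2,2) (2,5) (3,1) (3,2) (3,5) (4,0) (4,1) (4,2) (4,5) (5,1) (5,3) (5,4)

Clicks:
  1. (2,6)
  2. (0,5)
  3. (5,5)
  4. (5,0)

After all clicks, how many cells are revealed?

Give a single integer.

Answer: 11

Derivation:
Click 1 (2,6) count=2: revealed 1 new [(2,6)] -> total=1
Click 2 (0,5) count=0: revealed 8 new [(0,3) (0,4) (0,5) (0,6) (1,3) (1,4) (1,5) (1,6)] -> total=9
Click 3 (5,5) count=2: revealed 1 new [(5,5)] -> total=10
Click 4 (5,0) count=3: revealed 1 new [(5,0)] -> total=11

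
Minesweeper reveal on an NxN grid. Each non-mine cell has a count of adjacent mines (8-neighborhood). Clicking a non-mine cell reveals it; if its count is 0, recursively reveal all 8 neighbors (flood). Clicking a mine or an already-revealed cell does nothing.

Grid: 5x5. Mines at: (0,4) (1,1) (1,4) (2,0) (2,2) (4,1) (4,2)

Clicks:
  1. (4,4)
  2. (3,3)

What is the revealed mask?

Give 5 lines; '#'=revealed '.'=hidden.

Answer: .....
.....
...##
...##
...##

Derivation:
Click 1 (4,4) count=0: revealed 6 new [(2,3) (2,4) (3,3) (3,4) (4,3) (4,4)] -> total=6
Click 2 (3,3) count=2: revealed 0 new [(none)] -> total=6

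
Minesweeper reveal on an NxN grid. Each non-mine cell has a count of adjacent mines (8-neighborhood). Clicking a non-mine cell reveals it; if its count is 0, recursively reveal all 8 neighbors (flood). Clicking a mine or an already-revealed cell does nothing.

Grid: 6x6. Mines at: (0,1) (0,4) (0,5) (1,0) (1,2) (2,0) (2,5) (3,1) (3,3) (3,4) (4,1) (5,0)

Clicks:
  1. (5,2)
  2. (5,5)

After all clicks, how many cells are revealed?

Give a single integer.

Answer: 8

Derivation:
Click 1 (5,2) count=1: revealed 1 new [(5,2)] -> total=1
Click 2 (5,5) count=0: revealed 7 new [(4,2) (4,3) (4,4) (4,5) (5,3) (5,4) (5,5)] -> total=8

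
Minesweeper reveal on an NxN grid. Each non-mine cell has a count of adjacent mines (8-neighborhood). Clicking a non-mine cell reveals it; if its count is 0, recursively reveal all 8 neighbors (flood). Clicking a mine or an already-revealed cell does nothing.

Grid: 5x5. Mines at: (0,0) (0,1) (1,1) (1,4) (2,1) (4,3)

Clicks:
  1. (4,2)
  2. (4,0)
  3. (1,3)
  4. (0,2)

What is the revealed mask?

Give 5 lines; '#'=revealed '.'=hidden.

Click 1 (4,2) count=1: revealed 1 new [(4,2)] -> total=1
Click 2 (4,0) count=0: revealed 5 new [(3,0) (3,1) (3,2) (4,0) (4,1)] -> total=6
Click 3 (1,3) count=1: revealed 1 new [(1,3)] -> total=7
Click 4 (0,2) count=2: revealed 1 new [(0,2)] -> total=8

Answer: ..#..
...#.
.....
###..
###..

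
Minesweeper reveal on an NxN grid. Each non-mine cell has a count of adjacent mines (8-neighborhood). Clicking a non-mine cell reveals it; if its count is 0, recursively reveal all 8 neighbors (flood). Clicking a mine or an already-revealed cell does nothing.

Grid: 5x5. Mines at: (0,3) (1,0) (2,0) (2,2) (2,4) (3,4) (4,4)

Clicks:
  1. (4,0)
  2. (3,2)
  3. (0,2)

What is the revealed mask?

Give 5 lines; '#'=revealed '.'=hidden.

Click 1 (4,0) count=0: revealed 8 new [(3,0) (3,1) (3,2) (3,3) (4,0) (4,1) (4,2) (4,3)] -> total=8
Click 2 (3,2) count=1: revealed 0 new [(none)] -> total=8
Click 3 (0,2) count=1: revealed 1 new [(0,2)] -> total=9

Answer: ..#..
.....
.....
####.
####.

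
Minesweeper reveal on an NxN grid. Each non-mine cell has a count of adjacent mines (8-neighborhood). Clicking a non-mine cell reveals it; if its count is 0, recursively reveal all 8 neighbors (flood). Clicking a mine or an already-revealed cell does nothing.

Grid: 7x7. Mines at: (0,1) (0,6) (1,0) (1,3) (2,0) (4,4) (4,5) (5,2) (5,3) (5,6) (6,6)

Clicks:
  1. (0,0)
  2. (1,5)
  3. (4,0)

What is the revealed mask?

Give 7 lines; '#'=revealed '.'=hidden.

Answer: #......
.....#.
.......
##.....
##.....
##.....
##.....

Derivation:
Click 1 (0,0) count=2: revealed 1 new [(0,0)] -> total=1
Click 2 (1,5) count=1: revealed 1 new [(1,5)] -> total=2
Click 3 (4,0) count=0: revealed 8 new [(3,0) (3,1) (4,0) (4,1) (5,0) (5,1) (6,0) (6,1)] -> total=10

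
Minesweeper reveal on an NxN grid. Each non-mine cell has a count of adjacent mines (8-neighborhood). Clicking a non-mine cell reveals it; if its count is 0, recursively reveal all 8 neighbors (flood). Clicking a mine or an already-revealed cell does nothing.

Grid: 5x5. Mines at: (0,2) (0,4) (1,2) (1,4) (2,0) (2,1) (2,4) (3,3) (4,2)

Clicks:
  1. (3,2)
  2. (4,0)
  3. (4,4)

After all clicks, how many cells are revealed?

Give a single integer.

Click 1 (3,2) count=3: revealed 1 new [(3,2)] -> total=1
Click 2 (4,0) count=0: revealed 4 new [(3,0) (3,1) (4,0) (4,1)] -> total=5
Click 3 (4,4) count=1: revealed 1 new [(4,4)] -> total=6

Answer: 6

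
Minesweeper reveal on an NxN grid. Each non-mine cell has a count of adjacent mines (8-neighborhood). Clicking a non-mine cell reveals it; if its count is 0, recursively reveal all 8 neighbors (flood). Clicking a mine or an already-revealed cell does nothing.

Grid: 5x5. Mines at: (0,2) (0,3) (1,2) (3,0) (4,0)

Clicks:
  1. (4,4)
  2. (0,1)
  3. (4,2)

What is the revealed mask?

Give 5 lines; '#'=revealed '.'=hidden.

Answer: .#...
...##
.####
.####
.####

Derivation:
Click 1 (4,4) count=0: revealed 14 new [(1,3) (1,4) (2,1) (2,2) (2,3) (2,4) (3,1) (3,2) (3,3) (3,4) (4,1) (4,2) (4,3) (4,4)] -> total=14
Click 2 (0,1) count=2: revealed 1 new [(0,1)] -> total=15
Click 3 (4,2) count=0: revealed 0 new [(none)] -> total=15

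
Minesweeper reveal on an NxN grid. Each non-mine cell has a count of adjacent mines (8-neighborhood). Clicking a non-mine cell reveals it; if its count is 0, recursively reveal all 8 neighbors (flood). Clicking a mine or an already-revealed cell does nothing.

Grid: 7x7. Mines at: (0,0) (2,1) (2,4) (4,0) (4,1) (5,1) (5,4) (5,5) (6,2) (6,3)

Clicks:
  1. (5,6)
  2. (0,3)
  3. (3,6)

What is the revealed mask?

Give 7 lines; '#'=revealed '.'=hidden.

Click 1 (5,6) count=1: revealed 1 new [(5,6)] -> total=1
Click 2 (0,3) count=0: revealed 18 new [(0,1) (0,2) (0,3) (0,4) (0,5) (0,6) (1,1) (1,2) (1,3) (1,4) (1,5) (1,6) (2,5) (2,6) (3,5) (3,6) (4,5) (4,6)] -> total=19
Click 3 (3,6) count=0: revealed 0 new [(none)] -> total=19

Answer: .######
.######
.....##
.....##
.....##
......#
.......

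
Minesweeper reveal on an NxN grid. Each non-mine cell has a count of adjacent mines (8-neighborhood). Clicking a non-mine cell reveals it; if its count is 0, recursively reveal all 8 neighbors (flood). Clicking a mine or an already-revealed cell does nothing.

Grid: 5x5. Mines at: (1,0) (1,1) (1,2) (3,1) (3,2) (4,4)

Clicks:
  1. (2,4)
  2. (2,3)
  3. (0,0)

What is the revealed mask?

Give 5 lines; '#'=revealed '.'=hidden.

Answer: #..##
...##
...##
...##
.....

Derivation:
Click 1 (2,4) count=0: revealed 8 new [(0,3) (0,4) (1,3) (1,4) (2,3) (2,4) (3,3) (3,4)] -> total=8
Click 2 (2,3) count=2: revealed 0 new [(none)] -> total=8
Click 3 (0,0) count=2: revealed 1 new [(0,0)] -> total=9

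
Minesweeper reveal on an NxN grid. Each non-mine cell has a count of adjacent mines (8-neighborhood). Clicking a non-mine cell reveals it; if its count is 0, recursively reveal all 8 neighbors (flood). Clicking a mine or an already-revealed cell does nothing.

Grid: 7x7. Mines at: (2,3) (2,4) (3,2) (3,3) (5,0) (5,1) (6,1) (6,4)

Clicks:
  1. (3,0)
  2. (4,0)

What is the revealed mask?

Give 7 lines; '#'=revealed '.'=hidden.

Answer: #######
#######
###..##
##..###
##..###
....###
.....##

Derivation:
Click 1 (3,0) count=0: revealed 34 new [(0,0) (0,1) (0,2) (0,3) (0,4) (0,5) (0,6) (1,0) (1,1) (1,2) (1,3) (1,4) (1,5) (1,6) (2,0) (2,1) (2,2) (2,5) (2,6) (3,0) (3,1) (3,4) (3,5) (3,6) (4,0) (4,1) (4,4) (4,5) (4,6) (5,4) (5,5) (5,6) (6,5) (6,6)] -> total=34
Click 2 (4,0) count=2: revealed 0 new [(none)] -> total=34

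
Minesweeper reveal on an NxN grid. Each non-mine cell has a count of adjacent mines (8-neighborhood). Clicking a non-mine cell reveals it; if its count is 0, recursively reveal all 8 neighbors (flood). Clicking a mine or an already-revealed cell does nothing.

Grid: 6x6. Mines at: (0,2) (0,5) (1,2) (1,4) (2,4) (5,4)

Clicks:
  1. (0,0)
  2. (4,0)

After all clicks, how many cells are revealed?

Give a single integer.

Click 1 (0,0) count=0: revealed 20 new [(0,0) (0,1) (1,0) (1,1) (2,0) (2,1) (2,2) (2,3) (3,0) (3,1) (3,2) (3,3) (4,0) (4,1) (4,2) (4,3) (5,0) (5,1) (5,2) (5,3)] -> total=20
Click 2 (4,0) count=0: revealed 0 new [(none)] -> total=20

Answer: 20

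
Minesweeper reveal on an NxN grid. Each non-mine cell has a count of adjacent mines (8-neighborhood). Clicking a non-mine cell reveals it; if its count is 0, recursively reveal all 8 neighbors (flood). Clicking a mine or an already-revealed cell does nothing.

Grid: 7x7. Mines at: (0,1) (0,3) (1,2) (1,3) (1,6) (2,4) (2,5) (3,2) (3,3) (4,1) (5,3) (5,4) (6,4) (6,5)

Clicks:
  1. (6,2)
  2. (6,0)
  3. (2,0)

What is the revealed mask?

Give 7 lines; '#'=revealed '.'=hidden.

Answer: .......
##.....
##.....
##.....
.......
###....
###....

Derivation:
Click 1 (6,2) count=1: revealed 1 new [(6,2)] -> total=1
Click 2 (6,0) count=0: revealed 5 new [(5,0) (5,1) (5,2) (6,0) (6,1)] -> total=6
Click 3 (2,0) count=0: revealed 6 new [(1,0) (1,1) (2,0) (2,1) (3,0) (3,1)] -> total=12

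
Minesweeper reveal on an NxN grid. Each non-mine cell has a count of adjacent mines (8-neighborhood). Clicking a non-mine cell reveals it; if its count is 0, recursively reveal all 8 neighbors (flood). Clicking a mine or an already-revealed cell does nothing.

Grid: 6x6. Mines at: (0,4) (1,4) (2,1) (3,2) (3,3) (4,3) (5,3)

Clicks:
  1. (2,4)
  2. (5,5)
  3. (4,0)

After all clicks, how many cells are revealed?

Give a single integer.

Click 1 (2,4) count=2: revealed 1 new [(2,4)] -> total=1
Click 2 (5,5) count=0: revealed 7 new [(2,5) (3,4) (3,5) (4,4) (4,5) (5,4) (5,5)] -> total=8
Click 3 (4,0) count=0: revealed 8 new [(3,0) (3,1) (4,0) (4,1) (4,2) (5,0) (5,1) (5,2)] -> total=16

Answer: 16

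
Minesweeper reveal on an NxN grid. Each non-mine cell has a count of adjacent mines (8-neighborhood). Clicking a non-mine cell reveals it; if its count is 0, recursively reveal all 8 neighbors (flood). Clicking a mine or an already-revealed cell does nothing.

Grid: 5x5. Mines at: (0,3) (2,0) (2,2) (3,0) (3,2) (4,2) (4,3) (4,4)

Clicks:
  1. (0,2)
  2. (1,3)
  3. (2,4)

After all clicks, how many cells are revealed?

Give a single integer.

Answer: 7

Derivation:
Click 1 (0,2) count=1: revealed 1 new [(0,2)] -> total=1
Click 2 (1,3) count=2: revealed 1 new [(1,3)] -> total=2
Click 3 (2,4) count=0: revealed 5 new [(1,4) (2,3) (2,4) (3,3) (3,4)] -> total=7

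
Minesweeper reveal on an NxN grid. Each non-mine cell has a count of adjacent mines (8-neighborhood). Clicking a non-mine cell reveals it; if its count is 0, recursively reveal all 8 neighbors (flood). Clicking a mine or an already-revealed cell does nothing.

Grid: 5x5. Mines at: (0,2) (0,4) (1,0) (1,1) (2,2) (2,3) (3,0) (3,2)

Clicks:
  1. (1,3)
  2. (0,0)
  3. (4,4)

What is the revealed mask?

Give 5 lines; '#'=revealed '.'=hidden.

Answer: #....
...#.
.....
...##
...##

Derivation:
Click 1 (1,3) count=4: revealed 1 new [(1,3)] -> total=1
Click 2 (0,0) count=2: revealed 1 new [(0,0)] -> total=2
Click 3 (4,4) count=0: revealed 4 new [(3,3) (3,4) (4,3) (4,4)] -> total=6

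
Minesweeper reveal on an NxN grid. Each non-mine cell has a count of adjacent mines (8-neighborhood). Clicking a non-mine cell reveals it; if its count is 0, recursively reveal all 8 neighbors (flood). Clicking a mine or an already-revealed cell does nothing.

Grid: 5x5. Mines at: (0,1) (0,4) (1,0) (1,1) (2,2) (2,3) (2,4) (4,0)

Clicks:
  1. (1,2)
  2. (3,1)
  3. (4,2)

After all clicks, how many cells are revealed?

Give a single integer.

Answer: 9

Derivation:
Click 1 (1,2) count=4: revealed 1 new [(1,2)] -> total=1
Click 2 (3,1) count=2: revealed 1 new [(3,1)] -> total=2
Click 3 (4,2) count=0: revealed 7 new [(3,2) (3,3) (3,4) (4,1) (4,2) (4,3) (4,4)] -> total=9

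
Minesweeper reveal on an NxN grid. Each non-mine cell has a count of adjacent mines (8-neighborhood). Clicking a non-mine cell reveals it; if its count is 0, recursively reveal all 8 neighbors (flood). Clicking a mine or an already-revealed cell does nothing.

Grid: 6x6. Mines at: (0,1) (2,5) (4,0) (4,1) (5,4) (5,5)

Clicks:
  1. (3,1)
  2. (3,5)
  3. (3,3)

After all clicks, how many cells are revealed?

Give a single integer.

Click 1 (3,1) count=2: revealed 1 new [(3,1)] -> total=1
Click 2 (3,5) count=1: revealed 1 new [(3,5)] -> total=2
Click 3 (3,3) count=0: revealed 22 new [(0,2) (0,3) (0,4) (0,5) (1,0) (1,1) (1,2) (1,3) (1,4) (1,5) (2,0) (2,1) (2,2) (2,3) (2,4) (3,0) (3,2) (3,3) (3,4) (4,2) (4,3) (4,4)] -> total=24

Answer: 24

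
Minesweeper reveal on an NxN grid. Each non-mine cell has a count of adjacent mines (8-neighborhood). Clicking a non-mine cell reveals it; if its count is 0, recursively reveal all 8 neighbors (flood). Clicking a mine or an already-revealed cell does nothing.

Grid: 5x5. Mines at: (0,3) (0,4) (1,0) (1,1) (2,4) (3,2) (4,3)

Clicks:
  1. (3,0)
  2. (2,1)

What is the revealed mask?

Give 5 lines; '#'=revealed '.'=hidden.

Answer: .....
.....
##...
##...
##...

Derivation:
Click 1 (3,0) count=0: revealed 6 new [(2,0) (2,1) (3,0) (3,1) (4,0) (4,1)] -> total=6
Click 2 (2,1) count=3: revealed 0 new [(none)] -> total=6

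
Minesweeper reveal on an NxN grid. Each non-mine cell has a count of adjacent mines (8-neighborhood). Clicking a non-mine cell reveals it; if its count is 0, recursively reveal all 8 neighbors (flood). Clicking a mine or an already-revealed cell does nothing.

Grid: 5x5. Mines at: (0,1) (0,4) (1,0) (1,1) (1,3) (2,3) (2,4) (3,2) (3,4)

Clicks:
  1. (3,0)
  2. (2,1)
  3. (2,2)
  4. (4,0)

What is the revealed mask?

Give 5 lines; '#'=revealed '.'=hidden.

Click 1 (3,0) count=0: revealed 6 new [(2,0) (2,1) (3,0) (3,1) (4,0) (4,1)] -> total=6
Click 2 (2,1) count=3: revealed 0 new [(none)] -> total=6
Click 3 (2,2) count=4: revealed 1 new [(2,2)] -> total=7
Click 4 (4,0) count=0: revealed 0 new [(none)] -> total=7

Answer: .....
.....
###..
##...
##...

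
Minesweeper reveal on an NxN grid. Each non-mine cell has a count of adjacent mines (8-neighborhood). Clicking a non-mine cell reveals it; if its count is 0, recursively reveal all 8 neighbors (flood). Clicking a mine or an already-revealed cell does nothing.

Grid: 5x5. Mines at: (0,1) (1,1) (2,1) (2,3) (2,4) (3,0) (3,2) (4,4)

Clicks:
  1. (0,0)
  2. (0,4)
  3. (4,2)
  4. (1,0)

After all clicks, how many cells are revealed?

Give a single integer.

Click 1 (0,0) count=2: revealed 1 new [(0,0)] -> total=1
Click 2 (0,4) count=0: revealed 6 new [(0,2) (0,3) (0,4) (1,2) (1,3) (1,4)] -> total=7
Click 3 (4,2) count=1: revealed 1 new [(4,2)] -> total=8
Click 4 (1,0) count=3: revealed 1 new [(1,0)] -> total=9

Answer: 9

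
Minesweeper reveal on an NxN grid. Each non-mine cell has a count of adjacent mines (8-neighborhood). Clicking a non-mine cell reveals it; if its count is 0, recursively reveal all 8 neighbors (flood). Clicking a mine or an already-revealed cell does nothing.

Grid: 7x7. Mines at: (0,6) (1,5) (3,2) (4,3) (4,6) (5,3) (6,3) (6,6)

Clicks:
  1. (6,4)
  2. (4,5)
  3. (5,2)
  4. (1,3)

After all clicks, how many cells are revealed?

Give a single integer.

Answer: 28

Derivation:
Click 1 (6,4) count=2: revealed 1 new [(6,4)] -> total=1
Click 2 (4,5) count=1: revealed 1 new [(4,5)] -> total=2
Click 3 (5,2) count=3: revealed 1 new [(5,2)] -> total=3
Click 4 (1,3) count=0: revealed 25 new [(0,0) (0,1) (0,2) (0,3) (0,4) (1,0) (1,1) (1,2) (1,3) (1,4) (2,0) (2,1) (2,2) (2,3) (2,4) (3,0) (3,1) (4,0) (4,1) (4,2) (5,0) (5,1) (6,0) (6,1) (6,2)] -> total=28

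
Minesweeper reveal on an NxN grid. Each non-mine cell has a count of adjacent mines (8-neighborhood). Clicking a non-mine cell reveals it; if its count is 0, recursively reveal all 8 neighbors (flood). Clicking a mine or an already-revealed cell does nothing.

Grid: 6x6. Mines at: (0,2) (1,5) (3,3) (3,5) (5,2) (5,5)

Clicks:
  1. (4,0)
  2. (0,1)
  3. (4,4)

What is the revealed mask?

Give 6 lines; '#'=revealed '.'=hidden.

Click 1 (4,0) count=0: revealed 16 new [(0,0) (0,1) (1,0) (1,1) (1,2) (2,0) (2,1) (2,2) (3,0) (3,1) (3,2) (4,0) (4,1) (4,2) (5,0) (5,1)] -> total=16
Click 2 (0,1) count=1: revealed 0 new [(none)] -> total=16
Click 3 (4,4) count=3: revealed 1 new [(4,4)] -> total=17

Answer: ##....
###...
###...
###...
###.#.
##....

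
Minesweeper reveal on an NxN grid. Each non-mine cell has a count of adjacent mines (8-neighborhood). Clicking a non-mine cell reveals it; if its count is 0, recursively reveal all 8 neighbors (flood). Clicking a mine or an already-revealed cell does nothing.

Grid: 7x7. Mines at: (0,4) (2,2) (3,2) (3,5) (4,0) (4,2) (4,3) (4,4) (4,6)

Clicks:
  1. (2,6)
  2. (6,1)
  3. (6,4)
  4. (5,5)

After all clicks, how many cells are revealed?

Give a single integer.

Answer: 15

Derivation:
Click 1 (2,6) count=1: revealed 1 new [(2,6)] -> total=1
Click 2 (6,1) count=0: revealed 14 new [(5,0) (5,1) (5,2) (5,3) (5,4) (5,5) (5,6) (6,0) (6,1) (6,2) (6,3) (6,4) (6,5) (6,6)] -> total=15
Click 3 (6,4) count=0: revealed 0 new [(none)] -> total=15
Click 4 (5,5) count=2: revealed 0 new [(none)] -> total=15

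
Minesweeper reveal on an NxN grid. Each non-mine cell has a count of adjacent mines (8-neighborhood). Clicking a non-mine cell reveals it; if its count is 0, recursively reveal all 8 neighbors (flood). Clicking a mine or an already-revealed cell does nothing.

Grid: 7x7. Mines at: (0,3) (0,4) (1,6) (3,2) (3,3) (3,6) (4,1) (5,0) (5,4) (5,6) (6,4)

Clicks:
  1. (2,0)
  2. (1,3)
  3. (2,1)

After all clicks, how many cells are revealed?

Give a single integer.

Answer: 12

Derivation:
Click 1 (2,0) count=0: revealed 11 new [(0,0) (0,1) (0,2) (1,0) (1,1) (1,2) (2,0) (2,1) (2,2) (3,0) (3,1)] -> total=11
Click 2 (1,3) count=2: revealed 1 new [(1,3)] -> total=12
Click 3 (2,1) count=1: revealed 0 new [(none)] -> total=12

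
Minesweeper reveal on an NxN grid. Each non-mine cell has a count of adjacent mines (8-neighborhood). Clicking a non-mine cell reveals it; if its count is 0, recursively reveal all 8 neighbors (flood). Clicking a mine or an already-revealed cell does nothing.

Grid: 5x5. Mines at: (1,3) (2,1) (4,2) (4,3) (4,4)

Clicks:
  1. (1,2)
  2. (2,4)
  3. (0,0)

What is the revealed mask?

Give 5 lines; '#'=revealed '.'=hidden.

Click 1 (1,2) count=2: revealed 1 new [(1,2)] -> total=1
Click 2 (2,4) count=1: revealed 1 new [(2,4)] -> total=2
Click 3 (0,0) count=0: revealed 5 new [(0,0) (0,1) (0,2) (1,0) (1,1)] -> total=7

Answer: ###..
###..
....#
.....
.....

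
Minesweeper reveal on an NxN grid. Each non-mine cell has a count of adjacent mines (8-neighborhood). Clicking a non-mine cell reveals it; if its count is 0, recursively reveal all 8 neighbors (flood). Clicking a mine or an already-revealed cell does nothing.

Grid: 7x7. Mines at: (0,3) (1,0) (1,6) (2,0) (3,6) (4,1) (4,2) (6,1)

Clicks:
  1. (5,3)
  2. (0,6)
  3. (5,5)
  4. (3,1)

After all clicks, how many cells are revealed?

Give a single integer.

Click 1 (5,3) count=1: revealed 1 new [(5,3)] -> total=1
Click 2 (0,6) count=1: revealed 1 new [(0,6)] -> total=2
Click 3 (5,5) count=0: revealed 28 new [(1,1) (1,2) (1,3) (1,4) (1,5) (2,1) (2,2) (2,3) (2,4) (2,5) (3,1) (3,2) (3,3) (3,4) (3,5) (4,3) (4,4) (4,5) (4,6) (5,2) (5,4) (5,5) (5,6) (6,2) (6,3) (6,4) (6,5) (6,6)] -> total=30
Click 4 (3,1) count=3: revealed 0 new [(none)] -> total=30

Answer: 30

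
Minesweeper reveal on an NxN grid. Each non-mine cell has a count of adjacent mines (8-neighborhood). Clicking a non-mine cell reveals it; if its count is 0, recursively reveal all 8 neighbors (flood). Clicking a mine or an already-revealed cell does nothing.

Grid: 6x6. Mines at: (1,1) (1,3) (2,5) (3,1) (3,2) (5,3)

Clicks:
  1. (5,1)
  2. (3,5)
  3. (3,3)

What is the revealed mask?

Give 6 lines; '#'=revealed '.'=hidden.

Click 1 (5,1) count=0: revealed 6 new [(4,0) (4,1) (4,2) (5,0) (5,1) (5,2)] -> total=6
Click 2 (3,5) count=1: revealed 1 new [(3,5)] -> total=7
Click 3 (3,3) count=1: revealed 1 new [(3,3)] -> total=8

Answer: ......
......
......
...#.#
###...
###...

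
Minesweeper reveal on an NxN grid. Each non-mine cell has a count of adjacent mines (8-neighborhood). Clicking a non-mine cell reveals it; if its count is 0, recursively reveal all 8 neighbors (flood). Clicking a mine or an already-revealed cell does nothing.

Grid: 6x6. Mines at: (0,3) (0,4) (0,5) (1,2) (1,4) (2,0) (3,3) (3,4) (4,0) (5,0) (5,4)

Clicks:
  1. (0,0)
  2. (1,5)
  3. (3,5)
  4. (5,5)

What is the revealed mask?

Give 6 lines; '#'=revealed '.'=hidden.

Click 1 (0,0) count=0: revealed 4 new [(0,0) (0,1) (1,0) (1,1)] -> total=4
Click 2 (1,5) count=3: revealed 1 new [(1,5)] -> total=5
Click 3 (3,5) count=1: revealed 1 new [(3,5)] -> total=6
Click 4 (5,5) count=1: revealed 1 new [(5,5)] -> total=7

Answer: ##....
##...#
......
.....#
......
.....#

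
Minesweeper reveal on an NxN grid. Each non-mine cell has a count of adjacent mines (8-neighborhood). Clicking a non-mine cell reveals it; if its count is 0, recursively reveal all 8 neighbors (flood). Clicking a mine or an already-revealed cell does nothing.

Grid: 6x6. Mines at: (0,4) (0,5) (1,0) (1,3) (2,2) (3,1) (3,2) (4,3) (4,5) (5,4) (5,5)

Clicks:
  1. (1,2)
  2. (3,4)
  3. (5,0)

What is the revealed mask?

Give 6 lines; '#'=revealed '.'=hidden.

Click 1 (1,2) count=2: revealed 1 new [(1,2)] -> total=1
Click 2 (3,4) count=2: revealed 1 new [(3,4)] -> total=2
Click 3 (5,0) count=0: revealed 6 new [(4,0) (4,1) (4,2) (5,0) (5,1) (5,2)] -> total=8

Answer: ......
..#...
......
....#.
###...
###...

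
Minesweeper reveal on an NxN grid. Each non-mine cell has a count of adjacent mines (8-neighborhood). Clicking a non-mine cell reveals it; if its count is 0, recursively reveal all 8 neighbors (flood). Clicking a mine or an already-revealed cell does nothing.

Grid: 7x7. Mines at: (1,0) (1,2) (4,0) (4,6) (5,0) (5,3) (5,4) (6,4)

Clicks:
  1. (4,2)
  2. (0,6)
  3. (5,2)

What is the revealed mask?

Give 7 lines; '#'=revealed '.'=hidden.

Answer: ...####
...####
.######
.######
.#####.
..#....
.......

Derivation:
Click 1 (4,2) count=1: revealed 1 new [(4,2)] -> total=1
Click 2 (0,6) count=0: revealed 24 new [(0,3) (0,4) (0,5) (0,6) (1,3) (1,4) (1,5) (1,6) (2,1) (2,2) (2,3) (2,4) (2,5) (2,6) (3,1) (3,2) (3,3) (3,4) (3,5) (3,6) (4,1) (4,3) (4,4) (4,5)] -> total=25
Click 3 (5,2) count=1: revealed 1 new [(5,2)] -> total=26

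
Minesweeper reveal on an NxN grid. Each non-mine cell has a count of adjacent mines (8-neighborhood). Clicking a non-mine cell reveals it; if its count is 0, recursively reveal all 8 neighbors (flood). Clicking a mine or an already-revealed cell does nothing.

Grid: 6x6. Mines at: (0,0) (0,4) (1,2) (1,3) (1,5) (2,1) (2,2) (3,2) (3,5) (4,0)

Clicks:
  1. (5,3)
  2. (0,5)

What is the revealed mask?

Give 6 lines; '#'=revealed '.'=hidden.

Answer: .....#
......
......
......
.#####
.#####

Derivation:
Click 1 (5,3) count=0: revealed 10 new [(4,1) (4,2) (4,3) (4,4) (4,5) (5,1) (5,2) (5,3) (5,4) (5,5)] -> total=10
Click 2 (0,5) count=2: revealed 1 new [(0,5)] -> total=11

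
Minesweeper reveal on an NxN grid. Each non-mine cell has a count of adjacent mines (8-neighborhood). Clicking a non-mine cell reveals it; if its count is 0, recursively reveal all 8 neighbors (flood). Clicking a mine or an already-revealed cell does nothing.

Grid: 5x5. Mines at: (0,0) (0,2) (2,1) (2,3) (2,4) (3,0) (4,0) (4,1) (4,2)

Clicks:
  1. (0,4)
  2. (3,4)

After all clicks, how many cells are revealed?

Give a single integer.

Answer: 5

Derivation:
Click 1 (0,4) count=0: revealed 4 new [(0,3) (0,4) (1,3) (1,4)] -> total=4
Click 2 (3,4) count=2: revealed 1 new [(3,4)] -> total=5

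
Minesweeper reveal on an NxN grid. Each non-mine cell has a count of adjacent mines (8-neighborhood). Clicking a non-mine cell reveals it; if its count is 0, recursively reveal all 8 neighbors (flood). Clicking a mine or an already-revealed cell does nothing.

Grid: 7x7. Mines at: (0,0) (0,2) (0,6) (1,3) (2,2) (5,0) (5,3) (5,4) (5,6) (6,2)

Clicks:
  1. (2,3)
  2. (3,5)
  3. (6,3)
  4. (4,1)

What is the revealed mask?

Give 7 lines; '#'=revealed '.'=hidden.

Answer: .......
....###
...####
...####
.#.####
.......
...#...

Derivation:
Click 1 (2,3) count=2: revealed 1 new [(2,3)] -> total=1
Click 2 (3,5) count=0: revealed 14 new [(1,4) (1,5) (1,6) (2,4) (2,5) (2,6) (3,3) (3,4) (3,5) (3,6) (4,3) (4,4) (4,5) (4,6)] -> total=15
Click 3 (6,3) count=3: revealed 1 new [(6,3)] -> total=16
Click 4 (4,1) count=1: revealed 1 new [(4,1)] -> total=17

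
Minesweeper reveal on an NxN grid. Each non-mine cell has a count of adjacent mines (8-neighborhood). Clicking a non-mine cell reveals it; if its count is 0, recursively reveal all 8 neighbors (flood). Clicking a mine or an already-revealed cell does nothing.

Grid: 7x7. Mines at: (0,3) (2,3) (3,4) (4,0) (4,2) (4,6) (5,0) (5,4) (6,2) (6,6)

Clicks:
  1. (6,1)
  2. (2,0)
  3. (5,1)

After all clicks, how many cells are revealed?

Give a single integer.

Answer: 14

Derivation:
Click 1 (6,1) count=2: revealed 1 new [(6,1)] -> total=1
Click 2 (2,0) count=0: revealed 12 new [(0,0) (0,1) (0,2) (1,0) (1,1) (1,2) (2,0) (2,1) (2,2) (3,0) (3,1) (3,2)] -> total=13
Click 3 (5,1) count=4: revealed 1 new [(5,1)] -> total=14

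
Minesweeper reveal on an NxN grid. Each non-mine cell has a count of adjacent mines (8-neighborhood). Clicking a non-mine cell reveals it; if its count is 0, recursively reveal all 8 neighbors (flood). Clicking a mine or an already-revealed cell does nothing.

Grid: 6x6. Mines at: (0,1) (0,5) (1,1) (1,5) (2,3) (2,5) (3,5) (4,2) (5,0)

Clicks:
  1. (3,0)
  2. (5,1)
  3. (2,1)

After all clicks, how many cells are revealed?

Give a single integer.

Click 1 (3,0) count=0: revealed 6 new [(2,0) (2,1) (3,0) (3,1) (4,0) (4,1)] -> total=6
Click 2 (5,1) count=2: revealed 1 new [(5,1)] -> total=7
Click 3 (2,1) count=1: revealed 0 new [(none)] -> total=7

Answer: 7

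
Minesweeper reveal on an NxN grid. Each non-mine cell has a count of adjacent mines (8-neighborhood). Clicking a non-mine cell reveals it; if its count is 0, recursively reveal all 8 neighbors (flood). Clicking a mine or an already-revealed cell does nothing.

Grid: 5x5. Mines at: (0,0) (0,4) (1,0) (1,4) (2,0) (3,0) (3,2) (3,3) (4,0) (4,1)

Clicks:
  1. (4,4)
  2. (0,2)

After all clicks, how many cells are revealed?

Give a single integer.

Click 1 (4,4) count=1: revealed 1 new [(4,4)] -> total=1
Click 2 (0,2) count=0: revealed 9 new [(0,1) (0,2) (0,3) (1,1) (1,2) (1,3) (2,1) (2,2) (2,3)] -> total=10

Answer: 10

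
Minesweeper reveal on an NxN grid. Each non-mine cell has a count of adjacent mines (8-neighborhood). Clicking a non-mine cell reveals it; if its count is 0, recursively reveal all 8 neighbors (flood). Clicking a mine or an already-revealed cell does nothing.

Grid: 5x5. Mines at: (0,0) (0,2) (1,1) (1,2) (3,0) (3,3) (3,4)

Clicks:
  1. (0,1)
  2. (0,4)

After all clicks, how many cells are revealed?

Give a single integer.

Click 1 (0,1) count=4: revealed 1 new [(0,1)] -> total=1
Click 2 (0,4) count=0: revealed 6 new [(0,3) (0,4) (1,3) (1,4) (2,3) (2,4)] -> total=7

Answer: 7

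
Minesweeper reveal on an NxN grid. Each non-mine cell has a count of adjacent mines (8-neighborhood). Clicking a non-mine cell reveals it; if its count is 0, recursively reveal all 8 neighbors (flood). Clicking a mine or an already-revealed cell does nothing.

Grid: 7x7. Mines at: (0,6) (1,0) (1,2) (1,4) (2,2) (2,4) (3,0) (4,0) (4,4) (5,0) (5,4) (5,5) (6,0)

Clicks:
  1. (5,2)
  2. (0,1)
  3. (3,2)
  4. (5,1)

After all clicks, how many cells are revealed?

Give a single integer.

Click 1 (5,2) count=0: revealed 12 new [(3,1) (3,2) (3,3) (4,1) (4,2) (4,3) (5,1) (5,2) (5,3) (6,1) (6,2) (6,3)] -> total=12
Click 2 (0,1) count=2: revealed 1 new [(0,1)] -> total=13
Click 3 (3,2) count=1: revealed 0 new [(none)] -> total=13
Click 4 (5,1) count=3: revealed 0 new [(none)] -> total=13

Answer: 13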